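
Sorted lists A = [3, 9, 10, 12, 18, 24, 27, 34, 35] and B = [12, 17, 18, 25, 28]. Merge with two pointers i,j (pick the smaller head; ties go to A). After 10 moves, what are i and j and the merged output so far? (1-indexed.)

i=7, j=5, merged so far=[3, 9, 10, 12, 12, 17, 18, 18, 24, 25]

i=1 j=1: A[i]=3<=B[j]=12 take 3, i++
i=2 j=1: A[i]=9<=B[j]=12 take 9, i++
i=3 j=1: A[i]=10<=B[j]=12 take 10, i++
i=4 j=1: A[i]=12<=B[j]=12 take 12, i++
i=5 j=1: A[i]=18>B[j]=12 take 12, j++
i=5 j=2: A[i]=18>B[j]=17 take 17, j++
i=5 j=3: A[i]=18<=B[j]=18 take 18, i++
i=6 j=3: A[i]=24>B[j]=18 take 18, j++
i=6 j=4: A[i]=24<=B[j]=25 take 24, i++
i=7 j=4: A[i]=27>B[j]=25 take 25, j++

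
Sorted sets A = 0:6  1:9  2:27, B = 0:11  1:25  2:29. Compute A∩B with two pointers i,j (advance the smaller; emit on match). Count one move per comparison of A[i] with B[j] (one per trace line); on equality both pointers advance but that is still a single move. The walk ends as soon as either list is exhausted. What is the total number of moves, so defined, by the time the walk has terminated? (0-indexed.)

[i=0,j=0] 6<11 → i++
[i=1,j=0] 9<11 → i++
[i=2,j=0] 27>11 → j++
[i=2,j=1] 27>25 → j++
[i=2,j=2] 27<29 → i++

5 moves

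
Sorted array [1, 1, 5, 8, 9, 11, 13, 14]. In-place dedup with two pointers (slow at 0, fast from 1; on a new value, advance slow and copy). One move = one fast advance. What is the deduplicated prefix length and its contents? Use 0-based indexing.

slow=0 fast=1: a[fast]=1=a[slow] dup, fast++
slow=0 fast=2: a[fast]=5≠a[slow]=1 write a[1]=5, slow++,fast++
slow=1 fast=3: a[fast]=8≠a[slow]=5 write a[2]=8, slow++,fast++
slow=2 fast=4: a[fast]=9≠a[slow]=8 write a[3]=9, slow++,fast++
slow=3 fast=5: a[fast]=11≠a[slow]=9 write a[4]=11, slow++,fast++
slow=4 fast=6: a[fast]=13≠a[slow]=11 write a[5]=13, slow++,fast++
slow=5 fast=7: a[fast]=14≠a[slow]=13 write a[6]=14, slow++,fast++

length 7; prefix = [1, 5, 8, 9, 11, 13, 14]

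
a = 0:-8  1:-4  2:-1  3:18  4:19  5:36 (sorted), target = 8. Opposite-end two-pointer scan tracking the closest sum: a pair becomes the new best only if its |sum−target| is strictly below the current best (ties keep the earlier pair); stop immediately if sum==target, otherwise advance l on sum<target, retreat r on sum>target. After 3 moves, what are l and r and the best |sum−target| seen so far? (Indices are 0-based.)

l=0, r=2, best |Δ|=2

l=0 r=5: -8+36=28 d=20 *, r--
l=0 r=4: -8+19=11 d=3 *, r--
l=0 r=3: -8+18=10 d=2 *, r--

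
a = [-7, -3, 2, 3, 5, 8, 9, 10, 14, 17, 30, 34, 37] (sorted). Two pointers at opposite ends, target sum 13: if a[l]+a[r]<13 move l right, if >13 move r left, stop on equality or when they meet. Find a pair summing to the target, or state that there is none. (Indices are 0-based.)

(3, 10)

[0,12] -7+37=30 >13 → r--
[0,11] -7+34=27 >13 → r--
[0,10] -7+30=23 >13 → r--
[0,9] -7+17=10 <13 → l++
[1,9] -3+17=14 >13 → r--
[1,8] -3+14=11 <13 → l++
[2,8] 2+14=16 >13 → r--
[2,7] 2+10=12 <13 → l++
[3,7] 3+10=13 → found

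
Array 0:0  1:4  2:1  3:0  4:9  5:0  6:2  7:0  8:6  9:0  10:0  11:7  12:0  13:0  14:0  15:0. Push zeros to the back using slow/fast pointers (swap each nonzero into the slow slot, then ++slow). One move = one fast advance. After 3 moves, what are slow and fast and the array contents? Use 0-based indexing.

slow=2, fast=3, a=[4, 1, 0, 0, 9, 0, 2, 0, 6, 0, 0, 7, 0, 0, 0, 0]

slow=0 fast=0: a[fast]=0, fast++
slow=0 fast=1: a[fast]=4≠0 swap→a[0]=4, slow++,fast++
slow=1 fast=2: a[fast]=1≠0 swap→a[1]=1, slow++,fast++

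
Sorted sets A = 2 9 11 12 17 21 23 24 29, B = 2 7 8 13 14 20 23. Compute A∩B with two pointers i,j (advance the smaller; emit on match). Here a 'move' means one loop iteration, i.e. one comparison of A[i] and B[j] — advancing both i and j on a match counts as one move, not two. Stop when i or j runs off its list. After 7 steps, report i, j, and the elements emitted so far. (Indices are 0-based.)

i=4, j=4, emitted=[2]

i=0 j=0: 2==2 emit, i++,j++
i=1 j=1: 9>7, j++
i=1 j=2: 9>8, j++
i=1 j=3: 9<13, i++
i=2 j=3: 11<13, i++
i=3 j=3: 12<13, i++
i=4 j=3: 17>13, j++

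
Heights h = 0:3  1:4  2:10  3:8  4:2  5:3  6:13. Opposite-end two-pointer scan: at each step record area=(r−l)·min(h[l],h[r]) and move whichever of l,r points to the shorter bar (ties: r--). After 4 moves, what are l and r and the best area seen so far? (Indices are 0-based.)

[0,6] min(3,13)*6=18 best=18 * → l++
[1,6] min(4,13)*5=20 best=20 * → l++
[2,6] min(10,13)*4=40 best=40 * → l++
[3,6] min(8,13)*3=24 best=40 → l++

l=4, r=6, best area=40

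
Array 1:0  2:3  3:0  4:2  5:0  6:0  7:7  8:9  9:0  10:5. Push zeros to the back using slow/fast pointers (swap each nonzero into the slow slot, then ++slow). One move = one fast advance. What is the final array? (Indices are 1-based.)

[3, 2, 7, 9, 5, 0, 0, 0, 0, 0]

slow=1 fast=1: a[fast]=0, fast++
slow=1 fast=2: a[fast]=3≠0 swap→a[1]=3, slow++,fast++
slow=2 fast=3: a[fast]=0, fast++
slow=2 fast=4: a[fast]=2≠0 swap→a[2]=2, slow++,fast++
slow=3 fast=5: a[fast]=0, fast++
slow=3 fast=6: a[fast]=0, fast++
slow=3 fast=7: a[fast]=7≠0 swap→a[3]=7, slow++,fast++
slow=4 fast=8: a[fast]=9≠0 swap→a[4]=9, slow++,fast++
slow=5 fast=9: a[fast]=0, fast++
slow=5 fast=10: a[fast]=5≠0 swap→a[5]=5, slow++,fast++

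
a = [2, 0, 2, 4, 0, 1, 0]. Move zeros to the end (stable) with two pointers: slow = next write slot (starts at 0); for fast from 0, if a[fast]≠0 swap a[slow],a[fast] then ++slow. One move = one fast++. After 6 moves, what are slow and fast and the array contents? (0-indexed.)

(s=0,f=0) a[fast]=2≠0 swap→a[0]=2 → slow++,fast++
(s=1,f=1) a[fast]=0 → fast++
(s=1,f=2) a[fast]=2≠0 swap→a[1]=2 → slow++,fast++
(s=2,f=3) a[fast]=4≠0 swap→a[2]=4 → slow++,fast++
(s=3,f=4) a[fast]=0 → fast++
(s=3,f=5) a[fast]=1≠0 swap→a[3]=1 → slow++,fast++

slow=4, fast=6, a=[2, 2, 4, 1, 0, 0, 0]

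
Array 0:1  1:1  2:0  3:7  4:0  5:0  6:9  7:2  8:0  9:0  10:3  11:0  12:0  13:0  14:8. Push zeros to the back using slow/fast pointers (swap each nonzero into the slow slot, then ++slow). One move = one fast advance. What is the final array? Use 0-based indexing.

[1, 1, 7, 9, 2, 3, 8, 0, 0, 0, 0, 0, 0, 0, 0]

(s=0,f=0) a[fast]=1≠0 swap→a[0]=1 → slow++,fast++
(s=1,f=1) a[fast]=1≠0 swap→a[1]=1 → slow++,fast++
(s=2,f=2) a[fast]=0 → fast++
(s=2,f=3) a[fast]=7≠0 swap→a[2]=7 → slow++,fast++
(s=3,f=4) a[fast]=0 → fast++
(s=3,f=5) a[fast]=0 → fast++
(s=3,f=6) a[fast]=9≠0 swap→a[3]=9 → slow++,fast++
(s=4,f=7) a[fast]=2≠0 swap→a[4]=2 → slow++,fast++
(s=5,f=8) a[fast]=0 → fast++
(s=5,f=9) a[fast]=0 → fast++
(s=5,f=10) a[fast]=3≠0 swap→a[5]=3 → slow++,fast++
(s=6,f=11) a[fast]=0 → fast++
(s=6,f=12) a[fast]=0 → fast++
(s=6,f=13) a[fast]=0 → fast++
(s=6,f=14) a[fast]=8≠0 swap→a[6]=8 → slow++,fast++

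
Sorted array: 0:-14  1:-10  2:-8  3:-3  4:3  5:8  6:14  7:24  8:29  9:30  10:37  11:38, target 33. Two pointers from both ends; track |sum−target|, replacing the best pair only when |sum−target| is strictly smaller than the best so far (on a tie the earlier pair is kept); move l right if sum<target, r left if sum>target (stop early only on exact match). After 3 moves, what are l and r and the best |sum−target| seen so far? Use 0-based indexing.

l=3, r=11, best |Δ|=3

[0,11] -14+38=24 d=9 * → l++
[1,11] -10+38=28 d=5 * → l++
[2,11] -8+38=30 d=3 * → l++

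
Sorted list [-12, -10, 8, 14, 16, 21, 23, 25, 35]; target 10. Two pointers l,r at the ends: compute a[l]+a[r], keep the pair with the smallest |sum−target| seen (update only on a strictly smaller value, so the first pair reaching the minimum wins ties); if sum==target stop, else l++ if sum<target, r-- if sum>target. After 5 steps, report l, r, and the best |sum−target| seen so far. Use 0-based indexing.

l=1, r=4, best |Δ|=1

l=0 r=8: -12+35=23 d=13 *, r--
l=0 r=7: -12+25=13 d=3 *, r--
l=0 r=6: -12+23=11 d=1 *, r--
l=0 r=5: -12+21=9 d=1, l++
l=1 r=5: -10+21=11 d=1, r--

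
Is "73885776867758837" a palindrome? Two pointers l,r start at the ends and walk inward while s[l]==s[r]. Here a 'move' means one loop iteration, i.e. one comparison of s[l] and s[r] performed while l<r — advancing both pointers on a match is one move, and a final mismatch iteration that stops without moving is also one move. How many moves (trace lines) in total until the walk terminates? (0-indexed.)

8 moves

[0,16] '7'=='7' → l++,r--
[1,15] '3'=='3' → l++,r--
[2,14] '8'=='8' → l++,r--
[3,13] '8'=='8' → l++,r--
[4,12] '5'=='5' → l++,r--
[5,11] '7'=='7' → l++,r--
[6,10] '7'=='7' → l++,r--
[7,9] '6'=='6' → l++,r--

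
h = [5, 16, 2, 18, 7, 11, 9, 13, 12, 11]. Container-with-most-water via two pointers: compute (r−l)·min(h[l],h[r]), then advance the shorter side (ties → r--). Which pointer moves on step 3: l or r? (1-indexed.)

r

[1,10] min(5,11)*9=45 best=45 * → l++
[2,10] min(16,11)*8=88 best=88 * → r--
[2,9] min(16,12)*7=84 best=88 → r--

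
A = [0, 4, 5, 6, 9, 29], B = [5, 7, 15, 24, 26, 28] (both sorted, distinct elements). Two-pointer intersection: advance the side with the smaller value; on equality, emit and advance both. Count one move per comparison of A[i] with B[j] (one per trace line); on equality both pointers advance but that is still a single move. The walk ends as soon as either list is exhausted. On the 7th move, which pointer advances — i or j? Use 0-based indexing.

i=0 j=0: 0<5, i++
i=1 j=0: 4<5, i++
i=2 j=0: 5==5 emit, i++,j++
i=3 j=1: 6<7, i++
i=4 j=1: 9>7, j++
i=4 j=2: 9<15, i++
i=5 j=2: 29>15, j++

j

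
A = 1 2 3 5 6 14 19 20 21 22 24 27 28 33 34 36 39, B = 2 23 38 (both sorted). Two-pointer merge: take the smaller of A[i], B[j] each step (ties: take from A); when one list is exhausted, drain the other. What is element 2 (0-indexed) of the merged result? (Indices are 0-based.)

merged[2] = 2

[i=0,j=0] A[i]=1<=B[j]=2 take 1 → i++
[i=1,j=0] A[i]=2<=B[j]=2 take 2 → i++
[i=2,j=0] A[i]=3>B[j]=2 take 2 → j++
[i=2,j=1] A[i]=3<=B[j]=23 take 3 → i++
[i=3,j=1] A[i]=5<=B[j]=23 take 5 → i++
[i=4,j=1] A[i]=6<=B[j]=23 take 6 → i++
[i=5,j=1] A[i]=14<=B[j]=23 take 14 → i++
[i=6,j=1] A[i]=19<=B[j]=23 take 19 → i++
[i=7,j=1] A[i]=20<=B[j]=23 take 20 → i++
[i=8,j=1] A[i]=21<=B[j]=23 take 21 → i++
[i=9,j=1] A[i]=22<=B[j]=23 take 22 → i++
[i=10,j=1] A[i]=24>B[j]=23 take 23 → j++
[i=10,j=2] A[i]=24<=B[j]=38 take 24 → i++
[i=11,j=2] A[i]=27<=B[j]=38 take 27 → i++
[i=12,j=2] A[i]=28<=B[j]=38 take 28 → i++
[i=13,j=2] A[i]=33<=B[j]=38 take 33 → i++
[i=14,j=2] A[i]=34<=B[j]=38 take 34 → i++
[i=15,j=2] A[i]=36<=B[j]=38 take 36 → i++
[i=16,j=2] A[i]=39>B[j]=38 take 38 → j++
[i=16,j=3] B done, take A[i]=39 → i++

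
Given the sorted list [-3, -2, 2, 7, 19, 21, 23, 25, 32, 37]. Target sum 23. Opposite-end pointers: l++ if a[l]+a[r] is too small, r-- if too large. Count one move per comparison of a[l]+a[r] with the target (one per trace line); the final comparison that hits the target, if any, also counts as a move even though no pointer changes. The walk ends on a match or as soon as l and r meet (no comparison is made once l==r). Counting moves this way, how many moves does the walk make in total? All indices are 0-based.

4 moves

l=0 r=9: -3+37=34 >23, r--
l=0 r=8: -3+32=29 >23, r--
l=0 r=7: -3+25=22 <23, l++
l=1 r=7: -2+25=23, found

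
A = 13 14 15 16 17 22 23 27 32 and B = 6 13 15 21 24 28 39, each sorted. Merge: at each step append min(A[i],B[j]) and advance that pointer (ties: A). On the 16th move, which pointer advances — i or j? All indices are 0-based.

i=0 j=0: A[i]=13>B[j]=6 take 6, j++
i=0 j=1: A[i]=13<=B[j]=13 take 13, i++
i=1 j=1: A[i]=14>B[j]=13 take 13, j++
i=1 j=2: A[i]=14<=B[j]=15 take 14, i++
i=2 j=2: A[i]=15<=B[j]=15 take 15, i++
i=3 j=2: A[i]=16>B[j]=15 take 15, j++
i=3 j=3: A[i]=16<=B[j]=21 take 16, i++
i=4 j=3: A[i]=17<=B[j]=21 take 17, i++
i=5 j=3: A[i]=22>B[j]=21 take 21, j++
i=5 j=4: A[i]=22<=B[j]=24 take 22, i++
i=6 j=4: A[i]=23<=B[j]=24 take 23, i++
i=7 j=4: A[i]=27>B[j]=24 take 24, j++
i=7 j=5: A[i]=27<=B[j]=28 take 27, i++
i=8 j=5: A[i]=32>B[j]=28 take 28, j++
i=8 j=6: A[i]=32<=B[j]=39 take 32, i++
i=9 j=6: A done, take B[j]=39, j++

j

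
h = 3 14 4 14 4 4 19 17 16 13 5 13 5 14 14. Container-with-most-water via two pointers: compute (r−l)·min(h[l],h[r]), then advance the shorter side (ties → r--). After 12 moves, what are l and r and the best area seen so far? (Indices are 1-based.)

l=1 r=15: min(3,14)*14=42 best=42 *, l++
l=2 r=15: min(14,14)*13=182 best=182 *, r--
l=2 r=14: min(14,14)*12=168 best=182, r--
l=2 r=13: min(14,5)*11=55 best=182, r--
l=2 r=12: min(14,13)*10=130 best=182, r--
l=2 r=11: min(14,5)*9=45 best=182, r--
l=2 r=10: min(14,13)*8=104 best=182, r--
l=2 r=9: min(14,16)*7=98 best=182, l++
l=3 r=9: min(4,16)*6=24 best=182, l++
l=4 r=9: min(14,16)*5=70 best=182, l++
l=5 r=9: min(4,16)*4=16 best=182, l++
l=6 r=9: min(4,16)*3=12 best=182, l++

l=7, r=9, best area=182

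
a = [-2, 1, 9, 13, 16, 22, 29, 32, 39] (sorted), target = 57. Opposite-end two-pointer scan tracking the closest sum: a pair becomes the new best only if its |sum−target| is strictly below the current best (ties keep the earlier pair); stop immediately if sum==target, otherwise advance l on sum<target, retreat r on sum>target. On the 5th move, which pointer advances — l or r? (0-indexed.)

[0,8] -2+39=37 d=20 * → l++
[1,8] 1+39=40 d=17 * → l++
[2,8] 9+39=48 d=9 * → l++
[3,8] 13+39=52 d=5 * → l++
[4,8] 16+39=55 d=2 * → l++

l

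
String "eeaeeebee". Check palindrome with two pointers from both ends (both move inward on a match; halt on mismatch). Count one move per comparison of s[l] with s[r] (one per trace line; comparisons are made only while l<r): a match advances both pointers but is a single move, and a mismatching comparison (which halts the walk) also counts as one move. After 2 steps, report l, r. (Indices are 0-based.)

[0,8] 'e'=='e' → l++,r--
[1,7] 'e'=='e' → l++,r--

l=2, r=6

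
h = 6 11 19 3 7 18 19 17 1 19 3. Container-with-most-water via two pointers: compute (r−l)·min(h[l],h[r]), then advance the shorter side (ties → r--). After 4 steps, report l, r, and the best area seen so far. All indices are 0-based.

[0,10] min(6,3)*10=30 best=30 * → r--
[0,9] min(6,19)*9=54 best=54 * → l++
[1,9] min(11,19)*8=88 best=88 * → l++
[2,9] min(19,19)*7=133 best=133 * → r--

l=2, r=8, best area=133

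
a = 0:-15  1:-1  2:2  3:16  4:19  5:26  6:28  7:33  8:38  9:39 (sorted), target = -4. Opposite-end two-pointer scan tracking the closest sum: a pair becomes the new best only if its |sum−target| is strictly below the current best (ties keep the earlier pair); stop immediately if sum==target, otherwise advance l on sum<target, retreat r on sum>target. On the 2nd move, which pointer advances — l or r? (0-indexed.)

[0,9] -15+39=24 d=28 * → r--
[0,8] -15+38=23 d=27 * → r--

r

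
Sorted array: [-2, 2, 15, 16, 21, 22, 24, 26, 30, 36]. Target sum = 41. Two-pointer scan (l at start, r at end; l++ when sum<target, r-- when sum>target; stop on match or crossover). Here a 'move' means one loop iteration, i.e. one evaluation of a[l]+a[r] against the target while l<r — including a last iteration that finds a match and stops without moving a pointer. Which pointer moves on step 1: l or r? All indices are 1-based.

l

[1,10] -2+36=34 <41 → l++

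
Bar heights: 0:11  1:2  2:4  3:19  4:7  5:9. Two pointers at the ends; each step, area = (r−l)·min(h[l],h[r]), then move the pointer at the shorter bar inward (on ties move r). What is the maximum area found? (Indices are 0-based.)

l=0 r=5: min(11,9)*5=45 best=45 *, r--
l=0 r=4: min(11,7)*4=28 best=45, r--
l=0 r=3: min(11,19)*3=33 best=45, l++
l=1 r=3: min(2,19)*2=4 best=45, l++
l=2 r=3: min(4,19)*1=4 best=45, l++

max area = 45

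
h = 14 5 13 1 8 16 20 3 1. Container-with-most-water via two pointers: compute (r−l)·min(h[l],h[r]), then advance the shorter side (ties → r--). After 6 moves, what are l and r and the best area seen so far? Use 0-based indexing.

l=4, r=6, best area=84

l=0 r=8: min(14,1)*8=8 best=8 *, r--
l=0 r=7: min(14,3)*7=21 best=21 *, r--
l=0 r=6: min(14,20)*6=84 best=84 *, l++
l=1 r=6: min(5,20)*5=25 best=84, l++
l=2 r=6: min(13,20)*4=52 best=84, l++
l=3 r=6: min(1,20)*3=3 best=84, l++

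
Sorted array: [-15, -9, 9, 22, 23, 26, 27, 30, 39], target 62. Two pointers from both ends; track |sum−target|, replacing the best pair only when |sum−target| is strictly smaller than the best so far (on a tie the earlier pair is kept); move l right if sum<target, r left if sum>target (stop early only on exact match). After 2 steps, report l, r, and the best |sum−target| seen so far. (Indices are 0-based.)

l=2, r=8, best |Δ|=32

[0,8] -15+39=24 d=38 * → l++
[1,8] -9+39=30 d=32 * → l++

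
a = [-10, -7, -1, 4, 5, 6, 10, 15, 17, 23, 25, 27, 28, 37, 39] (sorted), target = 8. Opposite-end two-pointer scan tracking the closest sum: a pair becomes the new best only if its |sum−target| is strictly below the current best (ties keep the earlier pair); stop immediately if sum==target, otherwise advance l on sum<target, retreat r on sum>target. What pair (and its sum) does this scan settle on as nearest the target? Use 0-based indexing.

l=0 r=14: -10+39=29 d=21 *, r--
l=0 r=13: -10+37=27 d=19 *, r--
l=0 r=12: -10+28=18 d=10 *, r--
l=0 r=11: -10+27=17 d=9 *, r--
l=0 r=10: -10+25=15 d=7 *, r--
l=0 r=9: -10+23=13 d=5 *, r--
l=0 r=8: -10+17=7 d=1 *, l++
l=1 r=8: -7+17=10 d=2, r--
l=1 r=7: -7+15=8 d=0 *, stop

pair (-7, 15) with sum 8 (|Δ|=0)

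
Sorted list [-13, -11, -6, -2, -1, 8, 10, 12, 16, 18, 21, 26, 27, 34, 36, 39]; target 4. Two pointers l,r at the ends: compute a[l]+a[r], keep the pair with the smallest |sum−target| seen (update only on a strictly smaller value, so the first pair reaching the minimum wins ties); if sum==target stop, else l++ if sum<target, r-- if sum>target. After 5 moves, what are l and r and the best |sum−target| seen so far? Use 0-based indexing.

l=0 r=15: -13+39=26 d=22 *, r--
l=0 r=14: -13+36=23 d=19 *, r--
l=0 r=13: -13+34=21 d=17 *, r--
l=0 r=12: -13+27=14 d=10 *, r--
l=0 r=11: -13+26=13 d=9 *, r--

l=0, r=10, best |Δ|=9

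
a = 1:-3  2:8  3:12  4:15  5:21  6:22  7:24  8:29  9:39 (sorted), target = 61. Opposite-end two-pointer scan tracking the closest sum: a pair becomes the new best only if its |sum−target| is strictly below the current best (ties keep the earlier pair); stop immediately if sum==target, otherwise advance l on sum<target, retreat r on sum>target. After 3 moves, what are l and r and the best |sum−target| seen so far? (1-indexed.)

l=4, r=9, best |Δ|=10

[1,9] -3+39=36 d=25 * → l++
[2,9] 8+39=47 d=14 * → l++
[3,9] 12+39=51 d=10 * → l++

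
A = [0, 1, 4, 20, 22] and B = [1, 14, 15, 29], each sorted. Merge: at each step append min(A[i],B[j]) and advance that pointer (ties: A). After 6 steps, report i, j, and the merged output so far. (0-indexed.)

[i=0,j=0] A[i]=0<=B[j]=1 take 0 → i++
[i=1,j=0] A[i]=1<=B[j]=1 take 1 → i++
[i=2,j=0] A[i]=4>B[j]=1 take 1 → j++
[i=2,j=1] A[i]=4<=B[j]=14 take 4 → i++
[i=3,j=1] A[i]=20>B[j]=14 take 14 → j++
[i=3,j=2] A[i]=20>B[j]=15 take 15 → j++

i=3, j=3, merged so far=[0, 1, 1, 4, 14, 15]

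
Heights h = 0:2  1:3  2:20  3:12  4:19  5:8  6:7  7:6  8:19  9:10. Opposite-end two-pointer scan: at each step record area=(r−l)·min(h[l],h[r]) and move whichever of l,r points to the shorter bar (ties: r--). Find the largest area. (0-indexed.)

max area = 114

[0,9] min(2,10)*9=18 best=18 * → l++
[1,9] min(3,10)*8=24 best=24 * → l++
[2,9] min(20,10)*7=70 best=70 * → r--
[2,8] min(20,19)*6=114 best=114 * → r--
[2,7] min(20,6)*5=30 best=114 → r--
[2,6] min(20,7)*4=28 best=114 → r--
[2,5] min(20,8)*3=24 best=114 → r--
[2,4] min(20,19)*2=38 best=114 → r--
[2,3] min(20,12)*1=12 best=114 → r--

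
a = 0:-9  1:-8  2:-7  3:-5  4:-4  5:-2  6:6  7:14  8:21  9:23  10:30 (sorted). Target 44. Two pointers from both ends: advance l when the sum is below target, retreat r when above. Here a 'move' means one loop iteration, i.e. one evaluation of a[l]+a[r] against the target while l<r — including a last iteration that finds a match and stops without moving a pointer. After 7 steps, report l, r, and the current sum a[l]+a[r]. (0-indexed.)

l=0 r=10: -9+30=21 <44, l++
l=1 r=10: -8+30=22 <44, l++
l=2 r=10: -7+30=23 <44, l++
l=3 r=10: -5+30=25 <44, l++
l=4 r=10: -4+30=26 <44, l++
l=5 r=10: -2+30=28 <44, l++
l=6 r=10: 6+30=36 <44, l++

l=7, r=10, sum=44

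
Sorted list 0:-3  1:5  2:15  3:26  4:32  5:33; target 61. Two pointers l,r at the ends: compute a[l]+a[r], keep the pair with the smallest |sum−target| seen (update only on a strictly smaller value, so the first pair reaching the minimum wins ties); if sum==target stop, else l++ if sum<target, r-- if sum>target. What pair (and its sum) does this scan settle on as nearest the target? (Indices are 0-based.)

[0,5] -3+33=30 d=31 * → l++
[1,5] 5+33=38 d=23 * → l++
[2,5] 15+33=48 d=13 * → l++
[3,5] 26+33=59 d=2 * → l++
[4,5] 32+33=65 d=4 → r--

pair (26, 33) with sum 59 (|Δ|=2)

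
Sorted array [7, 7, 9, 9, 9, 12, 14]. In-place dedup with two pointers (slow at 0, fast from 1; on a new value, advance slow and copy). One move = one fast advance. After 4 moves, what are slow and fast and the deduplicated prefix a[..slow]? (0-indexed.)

slow=1, fast=5, prefix=[7, 9]

slow=0 fast=1: a[fast]=7=a[slow] dup, fast++
slow=0 fast=2: a[fast]=9≠a[slow]=7 write a[1]=9, slow++,fast++
slow=1 fast=3: a[fast]=9=a[slow] dup, fast++
slow=1 fast=4: a[fast]=9=a[slow] dup, fast++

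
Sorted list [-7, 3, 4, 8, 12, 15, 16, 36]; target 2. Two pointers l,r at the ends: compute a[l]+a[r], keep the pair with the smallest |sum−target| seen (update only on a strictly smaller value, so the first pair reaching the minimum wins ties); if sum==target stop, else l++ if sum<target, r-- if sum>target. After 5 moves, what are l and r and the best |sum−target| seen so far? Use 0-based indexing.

[0,7] -7+36=29 d=27 * → r--
[0,6] -7+16=9 d=7 * → r--
[0,5] -7+15=8 d=6 * → r--
[0,4] -7+12=5 d=3 * → r--
[0,3] -7+8=1 d=1 * → l++

l=1, r=3, best |Δ|=1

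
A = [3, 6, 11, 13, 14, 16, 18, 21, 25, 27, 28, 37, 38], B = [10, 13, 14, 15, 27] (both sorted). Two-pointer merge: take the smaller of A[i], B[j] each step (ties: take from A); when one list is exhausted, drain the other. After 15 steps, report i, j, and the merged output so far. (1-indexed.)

i=11, j=6, merged so far=[3, 6, 10, 11, 13, 13, 14, 14, 15, 16, 18, 21, 25, 27, 27]

i=1 j=1: A[i]=3<=B[j]=10 take 3, i++
i=2 j=1: A[i]=6<=B[j]=10 take 6, i++
i=3 j=1: A[i]=11>B[j]=10 take 10, j++
i=3 j=2: A[i]=11<=B[j]=13 take 11, i++
i=4 j=2: A[i]=13<=B[j]=13 take 13, i++
i=5 j=2: A[i]=14>B[j]=13 take 13, j++
i=5 j=3: A[i]=14<=B[j]=14 take 14, i++
i=6 j=3: A[i]=16>B[j]=14 take 14, j++
i=6 j=4: A[i]=16>B[j]=15 take 15, j++
i=6 j=5: A[i]=16<=B[j]=27 take 16, i++
i=7 j=5: A[i]=18<=B[j]=27 take 18, i++
i=8 j=5: A[i]=21<=B[j]=27 take 21, i++
i=9 j=5: A[i]=25<=B[j]=27 take 25, i++
i=10 j=5: A[i]=27<=B[j]=27 take 27, i++
i=11 j=5: A[i]=28>B[j]=27 take 27, j++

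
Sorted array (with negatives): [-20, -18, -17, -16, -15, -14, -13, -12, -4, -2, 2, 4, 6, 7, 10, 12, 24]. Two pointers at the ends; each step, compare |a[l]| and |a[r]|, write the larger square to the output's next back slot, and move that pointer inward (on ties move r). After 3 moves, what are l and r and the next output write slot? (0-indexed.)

l=2, r=15, next write slot=13

[0,16] |-20|<=|24| out[16]=576 → r--
[0,15] |-20|>|12| out[15]=400 → l++
[1,15] |-18|>|12| out[14]=324 → l++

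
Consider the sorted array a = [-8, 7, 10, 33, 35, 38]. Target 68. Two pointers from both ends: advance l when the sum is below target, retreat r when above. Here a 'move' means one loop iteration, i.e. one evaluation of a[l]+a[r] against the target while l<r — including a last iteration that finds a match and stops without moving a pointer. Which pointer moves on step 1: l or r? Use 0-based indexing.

l=0 r=5: -8+38=30 <68, l++

l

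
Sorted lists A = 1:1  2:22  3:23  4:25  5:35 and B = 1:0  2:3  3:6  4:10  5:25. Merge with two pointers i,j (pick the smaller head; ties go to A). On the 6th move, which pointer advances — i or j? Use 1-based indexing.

i

[i=1,j=1] A[i]=1>B[j]=0 take 0 → j++
[i=1,j=2] A[i]=1<=B[j]=3 take 1 → i++
[i=2,j=2] A[i]=22>B[j]=3 take 3 → j++
[i=2,j=3] A[i]=22>B[j]=6 take 6 → j++
[i=2,j=4] A[i]=22>B[j]=10 take 10 → j++
[i=2,j=5] A[i]=22<=B[j]=25 take 22 → i++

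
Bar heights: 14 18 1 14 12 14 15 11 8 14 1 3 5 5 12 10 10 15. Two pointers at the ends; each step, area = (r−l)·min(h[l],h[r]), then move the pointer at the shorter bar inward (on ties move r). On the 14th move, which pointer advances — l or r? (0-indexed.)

l=0 r=17: min(14,15)*17=238 best=238 *, l++
l=1 r=17: min(18,15)*16=240 best=240 *, r--
l=1 r=16: min(18,10)*15=150 best=240, r--
l=1 r=15: min(18,10)*14=140 best=240, r--
l=1 r=14: min(18,12)*13=156 best=240, r--
l=1 r=13: min(18,5)*12=60 best=240, r--
l=1 r=12: min(18,5)*11=55 best=240, r--
l=1 r=11: min(18,3)*10=30 best=240, r--
l=1 r=10: min(18,1)*9=9 best=240, r--
l=1 r=9: min(18,14)*8=112 best=240, r--
l=1 r=8: min(18,8)*7=56 best=240, r--
l=1 r=7: min(18,11)*6=66 best=240, r--
l=1 r=6: min(18,15)*5=75 best=240, r--
l=1 r=5: min(18,14)*4=56 best=240, r--

r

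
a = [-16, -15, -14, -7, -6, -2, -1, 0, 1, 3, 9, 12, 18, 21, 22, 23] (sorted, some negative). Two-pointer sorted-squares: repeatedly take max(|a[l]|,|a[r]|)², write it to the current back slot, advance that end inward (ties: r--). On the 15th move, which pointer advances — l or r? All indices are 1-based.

l

[1,16] |-16|<=|23| out[16]=529 → r--
[1,15] |-16|<=|22| out[15]=484 → r--
[1,14] |-16|<=|21| out[14]=441 → r--
[1,13] |-16|<=|18| out[13]=324 → r--
[1,12] |-16|>|12| out[12]=256 → l++
[2,12] |-15|>|12| out[11]=225 → l++
[3,12] |-14|>|12| out[10]=196 → l++
[4,12] |-7|<=|12| out[9]=144 → r--
[4,11] |-7|<=|9| out[8]=81 → r--
[4,10] |-7|>|3| out[7]=49 → l++
[5,10] |-6|>|3| out[6]=36 → l++
[6,10] |-2|<=|3| out[5]=9 → r--
[6,9] |-2|>|1| out[4]=4 → l++
[7,9] |-1|<=|1| out[3]=1 → r--
[7,8] |-1|>|0| out[2]=1 → l++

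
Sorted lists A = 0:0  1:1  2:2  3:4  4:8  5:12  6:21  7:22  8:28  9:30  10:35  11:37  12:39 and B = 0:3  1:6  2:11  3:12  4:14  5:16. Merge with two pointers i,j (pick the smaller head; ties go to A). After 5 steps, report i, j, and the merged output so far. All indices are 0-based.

i=4, j=1, merged so far=[0, 1, 2, 3, 4]

i=0 j=0: A[i]=0<=B[j]=3 take 0, i++
i=1 j=0: A[i]=1<=B[j]=3 take 1, i++
i=2 j=0: A[i]=2<=B[j]=3 take 2, i++
i=3 j=0: A[i]=4>B[j]=3 take 3, j++
i=3 j=1: A[i]=4<=B[j]=6 take 4, i++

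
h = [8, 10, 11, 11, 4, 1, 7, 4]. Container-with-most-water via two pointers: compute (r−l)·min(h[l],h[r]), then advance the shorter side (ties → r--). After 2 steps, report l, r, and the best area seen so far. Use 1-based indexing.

[1,8] min(8,4)*7=28 best=28 * → r--
[1,7] min(8,7)*6=42 best=42 * → r--

l=1, r=6, best area=42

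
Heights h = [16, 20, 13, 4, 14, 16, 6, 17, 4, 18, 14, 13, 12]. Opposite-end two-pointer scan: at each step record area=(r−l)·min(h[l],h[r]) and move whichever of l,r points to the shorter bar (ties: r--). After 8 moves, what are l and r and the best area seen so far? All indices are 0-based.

l=0 r=12: min(16,12)*12=144 best=144 *, r--
l=0 r=11: min(16,13)*11=143 best=144, r--
l=0 r=10: min(16,14)*10=140 best=144, r--
l=0 r=9: min(16,18)*9=144 best=144, l++
l=1 r=9: min(20,18)*8=144 best=144, r--
l=1 r=8: min(20,4)*7=28 best=144, r--
l=1 r=7: min(20,17)*6=102 best=144, r--
l=1 r=6: min(20,6)*5=30 best=144, r--

l=1, r=5, best area=144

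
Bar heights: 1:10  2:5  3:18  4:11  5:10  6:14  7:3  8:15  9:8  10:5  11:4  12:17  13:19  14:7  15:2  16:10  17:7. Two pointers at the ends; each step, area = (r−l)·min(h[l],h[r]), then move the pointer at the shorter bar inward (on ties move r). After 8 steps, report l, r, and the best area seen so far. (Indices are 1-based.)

l=5, r=13, best area=180

[1,17] min(10,7)*16=112 best=112 * → r--
[1,16] min(10,10)*15=150 best=150 * → r--
[1,15] min(10,2)*14=28 best=150 → r--
[1,14] min(10,7)*13=91 best=150 → r--
[1,13] min(10,19)*12=120 best=150 → l++
[2,13] min(5,19)*11=55 best=150 → l++
[3,13] min(18,19)*10=180 best=180 * → l++
[4,13] min(11,19)*9=99 best=180 → l++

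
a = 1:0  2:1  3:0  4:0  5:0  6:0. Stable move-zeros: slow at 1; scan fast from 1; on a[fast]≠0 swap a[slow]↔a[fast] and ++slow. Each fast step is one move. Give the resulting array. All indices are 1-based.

slow=1 fast=1: a[fast]=0, fast++
slow=1 fast=2: a[fast]=1≠0 swap→a[1]=1, slow++,fast++
slow=2 fast=3: a[fast]=0, fast++
slow=2 fast=4: a[fast]=0, fast++
slow=2 fast=5: a[fast]=0, fast++
slow=2 fast=6: a[fast]=0, fast++

[1, 0, 0, 0, 0, 0]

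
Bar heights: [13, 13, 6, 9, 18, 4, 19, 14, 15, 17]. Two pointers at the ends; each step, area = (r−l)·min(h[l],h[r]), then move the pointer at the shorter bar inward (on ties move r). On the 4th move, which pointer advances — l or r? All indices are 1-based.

l

[1,10] min(13,17)*9=117 best=117 * → l++
[2,10] min(13,17)*8=104 best=117 → l++
[3,10] min(6,17)*7=42 best=117 → l++
[4,10] min(9,17)*6=54 best=117 → l++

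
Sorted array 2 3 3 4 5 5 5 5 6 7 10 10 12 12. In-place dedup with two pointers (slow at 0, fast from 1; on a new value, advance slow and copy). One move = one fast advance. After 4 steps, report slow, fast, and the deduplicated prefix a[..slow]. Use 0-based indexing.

(s=0,f=1) a[fast]=3≠a[slow]=2 write a[1]=3 → slow++,fast++
(s=1,f=2) a[fast]=3=a[slow] dup → fast++
(s=1,f=3) a[fast]=4≠a[slow]=3 write a[2]=4 → slow++,fast++
(s=2,f=4) a[fast]=5≠a[slow]=4 write a[3]=5 → slow++,fast++

slow=3, fast=5, prefix=[2, 3, 4, 5]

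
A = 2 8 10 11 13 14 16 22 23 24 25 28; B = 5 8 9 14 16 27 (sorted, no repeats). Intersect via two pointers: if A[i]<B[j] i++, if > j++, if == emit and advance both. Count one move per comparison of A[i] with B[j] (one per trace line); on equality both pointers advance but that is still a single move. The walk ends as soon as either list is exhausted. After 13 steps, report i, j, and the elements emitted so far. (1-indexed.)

[i=1,j=1] 2<5 → i++
[i=2,j=1] 8>5 → j++
[i=2,j=2] 8==8 emit → i++,j++
[i=3,j=3] 10>9 → j++
[i=3,j=4] 10<14 → i++
[i=4,j=4] 11<14 → i++
[i=5,j=4] 13<14 → i++
[i=6,j=4] 14==14 emit → i++,j++
[i=7,j=5] 16==16 emit → i++,j++
[i=8,j=6] 22<27 → i++
[i=9,j=6] 23<27 → i++
[i=10,j=6] 24<27 → i++
[i=11,j=6] 25<27 → i++

i=12, j=6, emitted=[8, 14, 16]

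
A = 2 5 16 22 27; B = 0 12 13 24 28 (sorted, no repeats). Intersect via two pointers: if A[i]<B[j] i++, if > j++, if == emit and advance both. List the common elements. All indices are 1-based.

intersection = []

[i=1,j=1] 2>0 → j++
[i=1,j=2] 2<12 → i++
[i=2,j=2] 5<12 → i++
[i=3,j=2] 16>12 → j++
[i=3,j=3] 16>13 → j++
[i=3,j=4] 16<24 → i++
[i=4,j=4] 22<24 → i++
[i=5,j=4] 27>24 → j++
[i=5,j=5] 27<28 → i++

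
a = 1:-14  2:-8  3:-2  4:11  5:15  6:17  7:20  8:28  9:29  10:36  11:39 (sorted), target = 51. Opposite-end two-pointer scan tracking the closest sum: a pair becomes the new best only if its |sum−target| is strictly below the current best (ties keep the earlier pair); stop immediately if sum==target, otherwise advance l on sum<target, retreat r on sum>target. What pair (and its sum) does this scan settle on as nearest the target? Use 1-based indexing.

pair (15, 36) with sum 51 (|Δ|=0)

l=1 r=11: -14+39=25 d=26 *, l++
l=2 r=11: -8+39=31 d=20 *, l++
l=3 r=11: -2+39=37 d=14 *, l++
l=4 r=11: 11+39=50 d=1 *, l++
l=5 r=11: 15+39=54 d=3, r--
l=5 r=10: 15+36=51 d=0 *, stop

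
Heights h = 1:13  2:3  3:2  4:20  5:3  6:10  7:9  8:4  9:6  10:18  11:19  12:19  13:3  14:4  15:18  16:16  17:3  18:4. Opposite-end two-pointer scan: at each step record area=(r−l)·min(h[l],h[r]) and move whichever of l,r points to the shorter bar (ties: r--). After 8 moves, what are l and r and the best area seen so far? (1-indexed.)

l=4, r=13, best area=198

[1,18] min(13,4)*17=68 best=68 * → r--
[1,17] min(13,3)*16=48 best=68 → r--
[1,16] min(13,16)*15=195 best=195 * → l++
[2,16] min(3,16)*14=42 best=195 → l++
[3,16] min(2,16)*13=26 best=195 → l++
[4,16] min(20,16)*12=192 best=195 → r--
[4,15] min(20,18)*11=198 best=198 * → r--
[4,14] min(20,4)*10=40 best=198 → r--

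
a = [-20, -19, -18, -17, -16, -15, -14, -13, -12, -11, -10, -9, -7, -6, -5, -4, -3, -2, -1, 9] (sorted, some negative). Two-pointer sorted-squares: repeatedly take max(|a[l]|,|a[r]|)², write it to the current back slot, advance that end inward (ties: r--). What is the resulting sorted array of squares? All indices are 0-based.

[0,19] |-20|>|9| out[19]=400 → l++
[1,19] |-19|>|9| out[18]=361 → l++
[2,19] |-18|>|9| out[17]=324 → l++
[3,19] |-17|>|9| out[16]=289 → l++
[4,19] |-16|>|9| out[15]=256 → l++
[5,19] |-15|>|9| out[14]=225 → l++
[6,19] |-14|>|9| out[13]=196 → l++
[7,19] |-13|>|9| out[12]=169 → l++
[8,19] |-12|>|9| out[11]=144 → l++
[9,19] |-11|>|9| out[10]=121 → l++
[10,19] |-10|>|9| out[9]=100 → l++
[11,19] |-9|<=|9| out[8]=81 → r--
[11,18] |-9|>|-1| out[7]=81 → l++
[12,18] |-7|>|-1| out[6]=49 → l++
[13,18] |-6|>|-1| out[5]=36 → l++
[14,18] |-5|>|-1| out[4]=25 → l++
[15,18] |-4|>|-1| out[3]=16 → l++
[16,18] |-3|>|-1| out[2]=9 → l++
[17,18] |-2|>|-1| out[1]=4 → l++
[18,18] |-1|<=|-1| out[0]=1 → r--

[1, 4, 9, 16, 25, 36, 49, 81, 81, 100, 121, 144, 169, 196, 225, 256, 289, 324, 361, 400]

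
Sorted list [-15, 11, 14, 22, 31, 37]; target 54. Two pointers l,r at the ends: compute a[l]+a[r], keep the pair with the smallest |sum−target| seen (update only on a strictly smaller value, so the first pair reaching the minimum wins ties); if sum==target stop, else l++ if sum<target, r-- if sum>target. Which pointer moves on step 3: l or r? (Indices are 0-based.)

l=0 r=5: -15+37=22 d=32 *, l++
l=1 r=5: 11+37=48 d=6 *, l++
l=2 r=5: 14+37=51 d=3 *, l++

l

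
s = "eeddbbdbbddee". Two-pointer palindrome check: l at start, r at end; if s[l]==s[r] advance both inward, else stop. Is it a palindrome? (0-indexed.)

[0,12] 'e'=='e' → l++,r--
[1,11] 'e'=='e' → l++,r--
[2,10] 'd'=='d' → l++,r--
[3,9] 'd'=='d' → l++,r--
[4,8] 'b'=='b' → l++,r--
[5,7] 'b'=='b' → l++,r--

palindrome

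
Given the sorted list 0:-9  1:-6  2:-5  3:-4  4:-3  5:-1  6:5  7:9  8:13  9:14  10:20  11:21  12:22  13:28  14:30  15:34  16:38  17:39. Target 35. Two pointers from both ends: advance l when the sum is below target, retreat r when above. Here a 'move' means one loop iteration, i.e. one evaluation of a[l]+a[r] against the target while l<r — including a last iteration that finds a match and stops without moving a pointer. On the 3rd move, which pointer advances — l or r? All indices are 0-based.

l

l=0 r=17: -9+39=30 <35, l++
l=1 r=17: -6+39=33 <35, l++
l=2 r=17: -5+39=34 <35, l++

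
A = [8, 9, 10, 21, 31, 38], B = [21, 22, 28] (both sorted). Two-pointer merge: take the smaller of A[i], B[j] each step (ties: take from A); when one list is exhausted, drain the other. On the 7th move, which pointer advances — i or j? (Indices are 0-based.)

j

[i=0,j=0] A[i]=8<=B[j]=21 take 8 → i++
[i=1,j=0] A[i]=9<=B[j]=21 take 9 → i++
[i=2,j=0] A[i]=10<=B[j]=21 take 10 → i++
[i=3,j=0] A[i]=21<=B[j]=21 take 21 → i++
[i=4,j=0] A[i]=31>B[j]=21 take 21 → j++
[i=4,j=1] A[i]=31>B[j]=22 take 22 → j++
[i=4,j=2] A[i]=31>B[j]=28 take 28 → j++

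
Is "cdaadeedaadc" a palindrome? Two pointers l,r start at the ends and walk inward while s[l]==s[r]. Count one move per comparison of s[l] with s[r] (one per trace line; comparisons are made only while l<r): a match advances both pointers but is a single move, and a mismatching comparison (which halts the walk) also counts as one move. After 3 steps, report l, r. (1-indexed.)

l=1 r=12: 'c'=='c', l++,r--
l=2 r=11: 'd'=='d', l++,r--
l=3 r=10: 'a'=='a', l++,r--

l=4, r=9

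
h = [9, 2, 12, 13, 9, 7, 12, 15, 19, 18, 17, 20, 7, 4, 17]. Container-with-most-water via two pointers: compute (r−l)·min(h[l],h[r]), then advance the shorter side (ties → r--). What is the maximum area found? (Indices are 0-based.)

max area = 144

[0,14] min(9,17)*14=126 best=126 * → l++
[1,14] min(2,17)*13=26 best=126 → l++
[2,14] min(12,17)*12=144 best=144 * → l++
[3,14] min(13,17)*11=143 best=144 → l++
[4,14] min(9,17)*10=90 best=144 → l++
[5,14] min(7,17)*9=63 best=144 → l++
[6,14] min(12,17)*8=96 best=144 → l++
[7,14] min(15,17)*7=105 best=144 → l++
[8,14] min(19,17)*6=102 best=144 → r--
[8,13] min(19,4)*5=20 best=144 → r--
[8,12] min(19,7)*4=28 best=144 → r--
[8,11] min(19,20)*3=57 best=144 → l++
[9,11] min(18,20)*2=36 best=144 → l++
[10,11] min(17,20)*1=17 best=144 → l++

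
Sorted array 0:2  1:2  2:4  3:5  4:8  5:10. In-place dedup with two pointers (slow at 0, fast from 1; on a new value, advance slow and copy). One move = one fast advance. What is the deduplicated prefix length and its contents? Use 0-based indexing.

slow=0 fast=1: a[fast]=2=a[slow] dup, fast++
slow=0 fast=2: a[fast]=4≠a[slow]=2 write a[1]=4, slow++,fast++
slow=1 fast=3: a[fast]=5≠a[slow]=4 write a[2]=5, slow++,fast++
slow=2 fast=4: a[fast]=8≠a[slow]=5 write a[3]=8, slow++,fast++
slow=3 fast=5: a[fast]=10≠a[slow]=8 write a[4]=10, slow++,fast++

length 5; prefix = [2, 4, 5, 8, 10]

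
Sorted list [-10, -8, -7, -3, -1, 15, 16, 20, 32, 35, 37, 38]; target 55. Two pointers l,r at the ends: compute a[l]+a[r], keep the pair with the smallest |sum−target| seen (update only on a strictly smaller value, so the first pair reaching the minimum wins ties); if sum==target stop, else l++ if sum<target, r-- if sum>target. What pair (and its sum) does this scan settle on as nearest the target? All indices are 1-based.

[1,12] -10+38=28 d=27 * → l++
[2,12] -8+38=30 d=25 * → l++
[3,12] -7+38=31 d=24 * → l++
[4,12] -3+38=35 d=20 * → l++
[5,12] -1+38=37 d=18 * → l++
[6,12] 15+38=53 d=2 * → l++
[7,12] 16+38=54 d=1 * → l++
[8,12] 20+38=58 d=3 → r--
[8,11] 20+37=57 d=2 → r--
[8,10] 20+35=55 d=0 * → stop

pair (20, 35) with sum 55 (|Δ|=0)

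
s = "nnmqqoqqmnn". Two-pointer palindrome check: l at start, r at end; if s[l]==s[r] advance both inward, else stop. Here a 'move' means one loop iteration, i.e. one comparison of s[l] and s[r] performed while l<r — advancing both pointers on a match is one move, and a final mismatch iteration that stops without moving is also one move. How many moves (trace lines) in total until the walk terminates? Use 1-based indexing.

[1,11] 'n'=='n' → l++,r--
[2,10] 'n'=='n' → l++,r--
[3,9] 'm'=='m' → l++,r--
[4,8] 'q'=='q' → l++,r--
[5,7] 'q'=='q' → l++,r--

5 moves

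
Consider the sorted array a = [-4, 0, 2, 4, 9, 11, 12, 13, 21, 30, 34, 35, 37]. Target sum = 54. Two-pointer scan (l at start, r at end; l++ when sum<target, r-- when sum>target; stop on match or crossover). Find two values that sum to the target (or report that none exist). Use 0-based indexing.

no pair

l=0 r=12: -4+37=33 <54, l++
l=1 r=12: 0+37=37 <54, l++
l=2 r=12: 2+37=39 <54, l++
l=3 r=12: 4+37=41 <54, l++
l=4 r=12: 9+37=46 <54, l++
l=5 r=12: 11+37=48 <54, l++
l=6 r=12: 12+37=49 <54, l++
l=7 r=12: 13+37=50 <54, l++
l=8 r=12: 21+37=58 >54, r--
l=8 r=11: 21+35=56 >54, r--
l=8 r=10: 21+34=55 >54, r--
l=8 r=9: 21+30=51 <54, l++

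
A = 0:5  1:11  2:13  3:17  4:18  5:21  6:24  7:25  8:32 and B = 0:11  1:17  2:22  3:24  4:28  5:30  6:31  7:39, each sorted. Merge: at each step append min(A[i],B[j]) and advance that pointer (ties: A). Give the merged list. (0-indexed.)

[5, 11, 11, 13, 17, 17, 18, 21, 22, 24, 24, 25, 28, 30, 31, 32, 39]

[i=0,j=0] A[i]=5<=B[j]=11 take 5 → i++
[i=1,j=0] A[i]=11<=B[j]=11 take 11 → i++
[i=2,j=0] A[i]=13>B[j]=11 take 11 → j++
[i=2,j=1] A[i]=13<=B[j]=17 take 13 → i++
[i=3,j=1] A[i]=17<=B[j]=17 take 17 → i++
[i=4,j=1] A[i]=18>B[j]=17 take 17 → j++
[i=4,j=2] A[i]=18<=B[j]=22 take 18 → i++
[i=5,j=2] A[i]=21<=B[j]=22 take 21 → i++
[i=6,j=2] A[i]=24>B[j]=22 take 22 → j++
[i=6,j=3] A[i]=24<=B[j]=24 take 24 → i++
[i=7,j=3] A[i]=25>B[j]=24 take 24 → j++
[i=7,j=4] A[i]=25<=B[j]=28 take 25 → i++
[i=8,j=4] A[i]=32>B[j]=28 take 28 → j++
[i=8,j=5] A[i]=32>B[j]=30 take 30 → j++
[i=8,j=6] A[i]=32>B[j]=31 take 31 → j++
[i=8,j=7] A[i]=32<=B[j]=39 take 32 → i++
[i=9,j=7] A done, take B[j]=39 → j++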